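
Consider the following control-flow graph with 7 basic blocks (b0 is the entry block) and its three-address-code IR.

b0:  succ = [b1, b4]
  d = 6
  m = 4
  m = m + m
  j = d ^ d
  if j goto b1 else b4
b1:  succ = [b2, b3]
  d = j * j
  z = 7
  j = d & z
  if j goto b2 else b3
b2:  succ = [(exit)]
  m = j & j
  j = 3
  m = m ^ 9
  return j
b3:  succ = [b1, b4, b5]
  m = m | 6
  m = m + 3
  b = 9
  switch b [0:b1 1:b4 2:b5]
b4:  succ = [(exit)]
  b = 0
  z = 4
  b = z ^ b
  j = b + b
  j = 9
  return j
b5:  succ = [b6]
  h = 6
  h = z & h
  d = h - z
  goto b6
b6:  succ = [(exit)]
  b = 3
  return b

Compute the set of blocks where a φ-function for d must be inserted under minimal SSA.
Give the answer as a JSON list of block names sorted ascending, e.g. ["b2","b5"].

idom tree: b1←b0 b2←b1 b3←b1 b4←b0 b5←b3 b6←b5
Dom∩ at merges:
  b1: preds {b0,b3}: {b0} ∩ {b0,b1,b3} = {b0}; idom=b0
  b4: preds {b0,b3}: {b0} ∩ {b0,b1,b3} = {b0}; idom=b0

Frontier:
  b1←b0: walk · to b0
  b1←b3: walk b3→b1 to b0
  b4←b0: walk · to b0
  b4←b3: walk b3→b1 to b0
  DF(b0)=∅
  DF(b1)={b1,b4}
  DF(b2)=∅
  DF(b3)={b1,b4}
  DF(b4)=∅
  DF(b5)=∅
  DF(b6)=∅

φ for d: defs {b0,b1,b5}
  DF⁺ = {b1,b4}

Answer: ["b1", "b4"]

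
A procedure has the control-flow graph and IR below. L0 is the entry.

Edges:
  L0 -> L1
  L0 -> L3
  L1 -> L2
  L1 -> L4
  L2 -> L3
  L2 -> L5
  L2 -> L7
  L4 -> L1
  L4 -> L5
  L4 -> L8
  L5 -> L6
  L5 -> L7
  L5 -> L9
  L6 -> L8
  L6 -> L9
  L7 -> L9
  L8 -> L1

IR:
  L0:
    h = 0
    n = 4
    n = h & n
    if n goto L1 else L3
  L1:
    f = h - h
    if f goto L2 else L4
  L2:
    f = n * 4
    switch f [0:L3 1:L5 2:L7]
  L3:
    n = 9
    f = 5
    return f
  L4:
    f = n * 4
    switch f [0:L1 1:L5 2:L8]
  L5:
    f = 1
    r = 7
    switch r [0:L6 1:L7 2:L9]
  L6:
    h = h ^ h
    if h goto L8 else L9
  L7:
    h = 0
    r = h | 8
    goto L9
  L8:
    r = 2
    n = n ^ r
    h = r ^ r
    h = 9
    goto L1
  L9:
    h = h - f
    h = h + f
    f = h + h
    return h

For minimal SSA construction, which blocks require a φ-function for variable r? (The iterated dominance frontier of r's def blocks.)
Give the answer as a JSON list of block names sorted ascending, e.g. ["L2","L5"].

idom tree: L1←L0 L2←L1 L3←L0 L4←L1 L5←L1 L6←L5 L7←L1 L8←L1 L9←L1
Dom∩ at merges:
  L1: preds {L0,L4,L8}: {L0} ∩ {L0,L1,L4} ∩ {L0,L1,L8} = {L0}; idom=L0
  L3: preds {L0,L2}: {L0} ∩ {L0,L1,L2} = {L0}; idom=L0
  L5: preds {L2,L4}: {L0,L1,L2} ∩ {L0,L1,L4} = {L0,L1}; idom=L1
  L7: preds {L2,L5}: {L0,L1,L2} ∩ {L0,L1,L5} = {L0,L1}; idom=L1
  L8: preds {L4,L6}: {L0,L1,L4} ∩ {L0,L1,L5,L6} = {L0,L1}; idom=L1
  L9: preds {L5,L6,L7}: {L0,L1,L5} ∩ {L0,L1,L5,L6} ∩ {L0,L1,L7} = {L0,L1}; idom=L1

DF walk-up:
  L1←L0: walk · to L0
  L1←L4: walk L4→L1 to L0
  L1←L8: walk L8→L1 to L0
  L3←L0: walk · to L0
  L3←L2: walk L2→L1 to L0
  L5←L2: walk L2 to L1
  L5←L4: walk L4 to L1
  L7←L2: walk L2 to L1
  L7←L5: walk L5 to L1
  L8←L4: walk L4 to L1
  L8←L6: walk L6→L5 to L1
  L9←L5: walk L5 to L1
  L9←L6: walk L6→L5 to L1
  L9←L7: walk L7 to L1
  DF(L0)=∅
  DF(L1)={L1,L3}
  DF(L2)={L3,L5,L7}
  DF(L3)=∅
  DF(L4)={L1,L5,L8}
  DF(L5)={L7,L8,L9}
  DF(L6)={L8,L9}
  DF(L7)={L9}
  DF(L8)={L1}
  DF(L9)=∅

φ for r: defs {L5,L7,L8}
  DF⁺ = {L1,L3,L7,L8,L9}

Answer: ["L1", "L3", "L7", "L8", "L9"]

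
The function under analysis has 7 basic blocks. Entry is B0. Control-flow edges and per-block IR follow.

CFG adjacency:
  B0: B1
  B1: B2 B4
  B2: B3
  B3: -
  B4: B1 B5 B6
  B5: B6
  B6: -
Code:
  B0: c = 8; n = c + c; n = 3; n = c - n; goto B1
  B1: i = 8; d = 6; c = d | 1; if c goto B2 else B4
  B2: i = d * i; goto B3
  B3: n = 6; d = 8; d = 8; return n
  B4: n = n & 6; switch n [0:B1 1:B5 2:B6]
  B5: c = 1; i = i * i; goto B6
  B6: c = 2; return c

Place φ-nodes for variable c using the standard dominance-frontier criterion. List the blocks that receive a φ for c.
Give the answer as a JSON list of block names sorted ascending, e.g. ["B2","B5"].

Answer: ["B1", "B6"]

Working:
idom tree: B1←B0 B2←B1 B3←B2 B4←B1 B5←B4 B6←B4
Join-block Dom:
  B1: preds {B0,B4}: {B0} ∩ {B0,B1,B4} = {B0}; idom=B0
  B6: preds {B4,B5}: {B0,B1,B4} ∩ {B0,B1,B4,B5} = {B0,B1,B4}; idom=B4

Frontier:
  B1←B0: walk · to B0
  B1←B4: walk B4→B1 to B0
  B6←B4: walk · to B4
  B6←B5: walk B5 to B4
  B0: DF=∅
  B1: DF={B1}
  B2: DF=∅
  B3: DF=∅
  B4: DF={B1}
  B5: DF={B6}
  B6: DF=∅

φ for c: defs {B0,B1,B5,B6}
  DF⁺ = {B1,B6}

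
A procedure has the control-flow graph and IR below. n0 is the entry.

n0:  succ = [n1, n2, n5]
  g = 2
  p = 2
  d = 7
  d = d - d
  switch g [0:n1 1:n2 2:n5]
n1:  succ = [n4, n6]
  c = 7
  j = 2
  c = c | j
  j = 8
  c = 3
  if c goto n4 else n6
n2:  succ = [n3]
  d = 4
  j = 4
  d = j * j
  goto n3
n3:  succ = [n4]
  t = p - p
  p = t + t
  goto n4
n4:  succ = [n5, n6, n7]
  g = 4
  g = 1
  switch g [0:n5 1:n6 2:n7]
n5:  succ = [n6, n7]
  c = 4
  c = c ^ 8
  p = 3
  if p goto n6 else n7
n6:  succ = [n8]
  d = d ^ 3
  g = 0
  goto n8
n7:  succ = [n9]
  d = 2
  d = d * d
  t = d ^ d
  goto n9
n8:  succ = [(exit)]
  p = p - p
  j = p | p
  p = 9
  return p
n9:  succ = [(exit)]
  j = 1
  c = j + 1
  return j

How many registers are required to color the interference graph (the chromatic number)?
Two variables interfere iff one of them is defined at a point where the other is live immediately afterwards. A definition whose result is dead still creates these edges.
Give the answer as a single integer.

Block summaries:
  n0: {d,g,p} / ∅
  n1: {c,j} / ∅
  n2: {d,j} / ∅
  n3: {p,t} / {p}
  n4: {g} / ∅
  n5: {c,p} / ∅
  n6: {d,g} / {d}
  n7: {d,t} / ∅
  n8: {j,p} / {p}
  n9: {c,j} / ∅

Backward fixpoint:
  n0 li=∅ lo={d,p}
  n1 li={d,p} lo={d,p}
  n2 li={p} lo={d,p}
  n3 li={d,p} lo={d,p}
  n4 li={d,p} lo={d,p}
  n5 li={d} lo={d,p}
  n6 li={d,p} lo={p}
  n7 li=∅ lo=∅
  n8 li={p} lo=∅
  n9 li=∅ lo=∅

Conflict graph:
  c: {d,j,p}
  d: {c,g,j,p,t}
  g: {d,p}
  j: {c,d,p}
  p: {c,d,g,j}
  t: {d}

Chromatic number:
  clique {c,d,j,p} ⇒ need ≥ 4
  4-colouring: R0={d}  R1={p,t}  R2={c,g}  R3={j}
  χ = 4

Answer: 4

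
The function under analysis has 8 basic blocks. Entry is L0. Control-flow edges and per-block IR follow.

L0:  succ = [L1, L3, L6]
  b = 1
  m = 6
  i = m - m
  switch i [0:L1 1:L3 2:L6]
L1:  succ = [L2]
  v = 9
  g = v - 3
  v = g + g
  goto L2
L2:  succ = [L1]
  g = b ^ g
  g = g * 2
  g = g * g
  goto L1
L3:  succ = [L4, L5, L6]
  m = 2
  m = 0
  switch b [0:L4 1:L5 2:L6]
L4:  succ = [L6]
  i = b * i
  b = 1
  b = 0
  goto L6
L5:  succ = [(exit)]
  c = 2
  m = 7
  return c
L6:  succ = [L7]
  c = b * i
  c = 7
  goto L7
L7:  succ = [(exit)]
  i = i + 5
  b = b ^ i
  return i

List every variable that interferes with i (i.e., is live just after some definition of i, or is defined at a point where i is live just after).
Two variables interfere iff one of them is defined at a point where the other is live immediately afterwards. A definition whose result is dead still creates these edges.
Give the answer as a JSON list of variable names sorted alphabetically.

Block summaries:
  L0: def={b,i,m} ue=∅
  L1: def={g,v} ue=∅
  L2: def={g} ue={b,g}
  L3: def={m} ue={b}
  L4: def={b,i} ue={b,i}
  L5: def={c,m} ue=∅
  L6: def={c} ue={b,i}
  L7: def={b,i} ue={b,i}

Backward fixpoint:
  L0 li=∅ lo={b,i}
  L1 li={b} lo={b,g}
  L2 li={b,g} lo={b}
  L3 li={b,i} lo={b,i}
  L4 li={b,i} lo={b,i}
  L5 li=∅ lo=∅
  L6 li={b,i} lo={b,i}
  L7 li={b,i} lo=∅

Conflict graph:
  b — {c,g,i,m,v}
  c — {b,i,m}
  g — {b,v}
  i — {b,c,m}
  m — {b,c,i}
  v — {b,g}

N(i) = ["b", "c", "m"]

Answer: ["b", "c", "m"]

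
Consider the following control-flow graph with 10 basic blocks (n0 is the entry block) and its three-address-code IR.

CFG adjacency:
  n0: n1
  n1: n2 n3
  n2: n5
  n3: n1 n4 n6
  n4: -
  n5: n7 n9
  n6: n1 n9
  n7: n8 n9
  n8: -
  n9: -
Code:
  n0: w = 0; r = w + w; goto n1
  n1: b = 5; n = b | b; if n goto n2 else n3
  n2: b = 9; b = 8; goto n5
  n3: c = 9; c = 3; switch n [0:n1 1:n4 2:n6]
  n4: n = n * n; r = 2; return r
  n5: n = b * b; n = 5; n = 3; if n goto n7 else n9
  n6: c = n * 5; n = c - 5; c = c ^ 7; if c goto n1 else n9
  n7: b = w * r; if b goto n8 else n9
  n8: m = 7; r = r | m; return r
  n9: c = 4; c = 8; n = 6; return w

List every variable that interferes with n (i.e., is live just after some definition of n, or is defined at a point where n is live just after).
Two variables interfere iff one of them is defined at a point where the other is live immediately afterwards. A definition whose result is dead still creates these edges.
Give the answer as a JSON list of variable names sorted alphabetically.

def/use:
  n0 def {r,w} use ∅
  n1 def {b,n} use ∅
  n2 def {b} use ∅
  n3 def {c} use {n}
  n4 def {n,r} use {n}
  n5 def {n} use {b}
  n6 def {c,n} use {n}
  n7 def {b} use {r,w}
  n8 def {m,r} use {r}
  n9 def {c,n} use {w}

Live sets:
  n0: in=∅ out={r,w}
  n1: in={r,w} out={n,r,w}
  n2: in={r,w} out={b,r,w}
  n3: in={n,r,w} out={n,r,w}
  n4: in={n} out=∅
  n5: in={b,r,w} out={r,w}
  n6: in={n,r,w} out={r,w}
  n7: in={r,w} out={r,w}
  n8: in={r} out=∅
  n9: in={w} out=∅

Interfere edges:
  b — {r,w}
  c — {n,r,w}
  m — {r}
  n — {c,r,w}
  r — {b,c,m,n,w}
  w — {b,c,n,r}

N(n) = ["c", "r", "w"]

Answer: ["c", "r", "w"]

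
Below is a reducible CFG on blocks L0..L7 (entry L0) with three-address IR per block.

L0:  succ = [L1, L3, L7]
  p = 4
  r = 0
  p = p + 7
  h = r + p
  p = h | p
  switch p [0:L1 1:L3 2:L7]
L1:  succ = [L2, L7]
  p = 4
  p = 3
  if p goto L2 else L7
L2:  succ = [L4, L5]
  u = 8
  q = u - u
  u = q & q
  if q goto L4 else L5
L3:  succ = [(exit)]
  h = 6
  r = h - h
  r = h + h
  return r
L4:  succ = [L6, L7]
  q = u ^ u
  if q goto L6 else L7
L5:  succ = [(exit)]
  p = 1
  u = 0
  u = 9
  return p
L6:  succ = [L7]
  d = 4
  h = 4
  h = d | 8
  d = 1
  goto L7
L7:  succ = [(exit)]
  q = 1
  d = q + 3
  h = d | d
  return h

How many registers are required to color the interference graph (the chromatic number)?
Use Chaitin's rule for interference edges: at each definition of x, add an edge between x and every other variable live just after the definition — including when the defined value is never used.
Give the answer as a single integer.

def/use:
  L0 def {h,p,r} use ∅
  L1 def {p} use ∅
  L2 def {q,u} use ∅
  L3 def {h,r} use ∅
  L4 def {q} use {u}
  L5 def {p,u} use ∅
  L6 def {d,h} use ∅
  L7 def {d,h,q} use ∅

Liveness:
  live L0: ∅→∅
  live L1: ∅→∅
  live L2: ∅→{u}
  live L3: ∅→∅
  live L4: {u}→∅
  live L5: ∅→∅
  live L6: ∅→∅
  live L7: ∅→∅

Conflict graph:
  d — {h}
  h — {d,p,r}
  p — {h,r,u}
  q — {u}
  r — {h,p}
  u — {p,q}

Chromatic number:
  clique {h,p,r} ⇒ need ≥ 3
  assign d→r1 h→r0 p→r1 q→r1 r→r2 u→r0 — no edge inside a register ⇒ χ ≤ 3
  χ = 3

Answer: 3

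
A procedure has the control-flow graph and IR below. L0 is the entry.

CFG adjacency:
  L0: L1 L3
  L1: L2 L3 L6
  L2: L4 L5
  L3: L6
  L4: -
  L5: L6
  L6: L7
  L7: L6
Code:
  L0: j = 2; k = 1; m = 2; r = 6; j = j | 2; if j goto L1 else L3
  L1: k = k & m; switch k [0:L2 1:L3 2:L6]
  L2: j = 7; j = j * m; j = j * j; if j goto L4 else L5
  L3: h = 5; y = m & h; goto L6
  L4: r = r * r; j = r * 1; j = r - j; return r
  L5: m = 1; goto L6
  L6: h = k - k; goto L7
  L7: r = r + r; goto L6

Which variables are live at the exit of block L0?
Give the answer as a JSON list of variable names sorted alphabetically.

Answer: ["k", "m", "r"]

Working:
Block summaries:
  L0: def={j,k,m,r} ue=∅
  L1: def={k} ue={k,m}
  L2: def={j} ue={m}
  L3: def={h,y} ue={m}
  L4: def={j,r} ue={r}
  L5: def={m} ue=∅
  L6: def={h} ue={k}
  L7: def={r} ue={r}

Liveness:
  L0 li=∅ lo={k,m,r}
  L1 li={k,m,r} lo={k,m,r}
  L2 li={k,m,r} lo={k,r}
  L3 li={k,m,r} lo={k,r}
  L4 li={r} lo=∅
  L5 li={k,r} lo={k,r}
  L6 li={k,r} lo={k,r}
  L7 li={k,r} lo={k,r}

live-out(L0) = ["k", "m", "r"]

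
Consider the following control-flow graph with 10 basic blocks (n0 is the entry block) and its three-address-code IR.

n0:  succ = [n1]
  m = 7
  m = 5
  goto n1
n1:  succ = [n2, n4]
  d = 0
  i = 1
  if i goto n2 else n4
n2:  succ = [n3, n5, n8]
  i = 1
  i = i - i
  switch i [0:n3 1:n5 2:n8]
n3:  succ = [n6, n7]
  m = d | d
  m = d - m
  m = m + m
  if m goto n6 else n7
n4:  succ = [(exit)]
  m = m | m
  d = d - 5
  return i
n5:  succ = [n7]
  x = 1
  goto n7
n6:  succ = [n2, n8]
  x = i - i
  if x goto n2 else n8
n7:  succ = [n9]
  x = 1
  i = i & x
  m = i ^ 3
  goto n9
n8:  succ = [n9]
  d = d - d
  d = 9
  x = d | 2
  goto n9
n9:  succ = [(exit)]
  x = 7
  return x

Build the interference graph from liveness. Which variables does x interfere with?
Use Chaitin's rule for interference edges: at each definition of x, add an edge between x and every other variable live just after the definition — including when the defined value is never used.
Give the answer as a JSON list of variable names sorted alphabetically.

Block summaries:
  n0: def={m} ue=∅
  n1: def={d,i} ue=∅
  n2: def={i} ue=∅
  n3: def={m} ue={d}
  n4: def={d,m} ue={d,i,m}
  n5: def={x} ue=∅
  n6: def={x} ue={i}
  n7: def={i,m,x} ue={i}
  n8: def={d,x} ue={d}
  n9: def={x} ue=∅

Liveness:
  live n0: ∅→{m}
  live n1: {m}→{d,i,m}
  live n2: {d}→{d,i}
  live n3: {d,i}→{d,i}
  live n4: {d,i,m}→∅
  live n5: {i}→{i}
  live n6: {d,i}→{d}
  live n7: {i}→∅
  live n8: {d}→∅
  live n9: ∅→∅

Conflict graph:
  d — {i,m,x}
  i — {d,m,x}
  m — {d,i}
  x — {d,i}

N(x) = ["d", "i"]

Answer: ["d", "i"]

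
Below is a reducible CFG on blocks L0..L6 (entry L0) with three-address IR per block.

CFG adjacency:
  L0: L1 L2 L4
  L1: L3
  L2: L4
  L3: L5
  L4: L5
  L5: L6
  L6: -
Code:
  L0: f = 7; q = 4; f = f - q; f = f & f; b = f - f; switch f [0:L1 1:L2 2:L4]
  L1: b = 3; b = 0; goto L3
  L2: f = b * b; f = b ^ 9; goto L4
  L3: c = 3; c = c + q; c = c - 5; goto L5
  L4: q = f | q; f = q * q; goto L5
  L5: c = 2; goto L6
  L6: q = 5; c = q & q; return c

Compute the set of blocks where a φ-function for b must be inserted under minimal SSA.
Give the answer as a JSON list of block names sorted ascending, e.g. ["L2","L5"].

Answer: ["L5"]

Analysis:
idom tree: L1←L0 L2←L0 L3←L1 L4←L0 L5←L0 L6←L5
Dom at joins:
  L4: preds {L0,L2}: {L0} ∩ {L0,L2} = {L0}; idom=L0
  L5: preds {L3,L4}: {L0,L1,L3} ∩ {L0,L4} = {L0}; idom=L0

Frontier:
  L4←L0: walk · to L0
  L4←L2: walk L2 to L0
  L5←L3: walk L3→L1 to L0
  L5←L4: walk L4 to L0
  L0: DF=∅
  L1: DF={L5}
  L2: DF={L4}
  L3: DF={L5}
  L4: DF={L5}
  L5: DF=∅
  L6: DF=∅

φ for b: defs {L0,L1}
  DF⁺ = {L5}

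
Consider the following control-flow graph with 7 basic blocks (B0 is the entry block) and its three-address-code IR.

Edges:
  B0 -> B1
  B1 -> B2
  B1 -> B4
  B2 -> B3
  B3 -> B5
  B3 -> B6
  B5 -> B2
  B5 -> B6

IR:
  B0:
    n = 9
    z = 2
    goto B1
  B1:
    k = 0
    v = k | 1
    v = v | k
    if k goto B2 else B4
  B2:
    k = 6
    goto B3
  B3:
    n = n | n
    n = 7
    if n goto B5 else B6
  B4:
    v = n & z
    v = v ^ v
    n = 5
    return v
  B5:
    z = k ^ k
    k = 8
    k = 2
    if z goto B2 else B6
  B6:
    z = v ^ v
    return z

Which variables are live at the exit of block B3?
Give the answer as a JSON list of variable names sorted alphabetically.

Block summaries:
  B0 def {n,z} use ∅
  B1 def {k,v} use ∅
  B2 def {k} use ∅
  B3 def {n} use {n}
  B4 def {n,v} use {n,z}
  B5 def {k,z} use {k}
  B6 def {z} use {v}

Live sets:
  B0 li=∅ lo={n,z}
  B1 li={n,z} lo={n,v,z}
  B2 li={n,v} lo={k,n,v}
  B3 li={k,n,v} lo={k,n,v}
  B4 li={n,z} lo=∅
  B5 li={k,n,v} lo={n,v}
  B6 li={v} lo=∅

live-out(B3) = ["k", "n", "v"]

Answer: ["k", "n", "v"]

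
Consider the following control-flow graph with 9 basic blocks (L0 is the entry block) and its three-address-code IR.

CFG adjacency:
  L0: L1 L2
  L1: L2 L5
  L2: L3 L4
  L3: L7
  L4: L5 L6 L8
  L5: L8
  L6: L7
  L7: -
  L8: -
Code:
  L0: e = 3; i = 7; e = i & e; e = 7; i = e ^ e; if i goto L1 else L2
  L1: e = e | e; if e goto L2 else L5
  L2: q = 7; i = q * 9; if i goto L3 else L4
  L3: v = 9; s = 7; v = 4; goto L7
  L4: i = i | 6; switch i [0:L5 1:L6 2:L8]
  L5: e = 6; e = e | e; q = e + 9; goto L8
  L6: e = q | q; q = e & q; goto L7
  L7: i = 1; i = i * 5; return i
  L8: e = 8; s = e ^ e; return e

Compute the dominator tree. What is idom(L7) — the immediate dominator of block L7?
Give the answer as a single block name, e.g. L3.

idom tree: L1←L0 L2←L0 L3←L2 L4←L2 L5←L0 L6←L4 L7←L2 L8←L0
Dom at joins:
  L2: preds {L0,L1}: {L0} ∩ {L0,L1} = {L0}; idom=L0
  L5: preds {L1,L4}: {L0,L1} ∩ {L0,L2,L4} = {L0}; idom=L0
  L7: preds {L3,L6}: {L0,L2,L3} ∩ {L0,L2,L4,L6} = {L0,L2}; idom=L2
  L8: preds {L4,L5}: {L0,L2,L4} ∩ {L0,L5} = {L0}; idom=L0

idom(L7) = L2

Answer: L2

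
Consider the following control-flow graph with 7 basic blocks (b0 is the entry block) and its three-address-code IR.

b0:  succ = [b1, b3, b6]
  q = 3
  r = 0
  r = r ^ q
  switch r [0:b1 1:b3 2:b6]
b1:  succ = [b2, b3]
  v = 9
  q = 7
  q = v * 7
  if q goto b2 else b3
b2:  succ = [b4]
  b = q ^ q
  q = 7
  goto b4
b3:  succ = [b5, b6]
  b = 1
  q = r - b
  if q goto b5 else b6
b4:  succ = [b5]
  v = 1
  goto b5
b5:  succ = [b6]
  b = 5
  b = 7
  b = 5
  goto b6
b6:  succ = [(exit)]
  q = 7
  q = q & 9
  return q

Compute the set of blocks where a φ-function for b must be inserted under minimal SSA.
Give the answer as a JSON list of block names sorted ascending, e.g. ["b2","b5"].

idom tree: b1←b0 b2←b1 b3←b0 b4←b2 b5←b0 b6←b0
Dom at joins:
  b3: preds {b0,b1}: {b0} ∩ {b0,b1} = {b0}; idom=b0
  b5: preds {b3,b4}: {b0,b3} ∩ {b0,b1,b2,b4} = {b0}; idom=b0
  b6: preds {b0,b3,b5}: {b0} ∩ {b0,b3} ∩ {b0,b5} = {b0}; idom=b0

Frontier:
  b3←b0: walk · to b0
  b3←b1: walk b1 to b0
  b5←b3: walk b3 to b0
  b5←b4: walk b4→b2→b1 to b0
  b6←b0: walk · to b0
  b6←b3: walk b3 to b0
  b6←b5: walk b5 to b0
  b0 → ∅
  b1 → {b3,b5}
  b2 → {b5}
  b3 → {b5,b6}
  b4 → {b5}
  b5 → {b6}
  b6 → ∅

φ for b: defs {b2,b3,b5}
  DF⁺ = {b5,b6}

Answer: ["b5", "b6"]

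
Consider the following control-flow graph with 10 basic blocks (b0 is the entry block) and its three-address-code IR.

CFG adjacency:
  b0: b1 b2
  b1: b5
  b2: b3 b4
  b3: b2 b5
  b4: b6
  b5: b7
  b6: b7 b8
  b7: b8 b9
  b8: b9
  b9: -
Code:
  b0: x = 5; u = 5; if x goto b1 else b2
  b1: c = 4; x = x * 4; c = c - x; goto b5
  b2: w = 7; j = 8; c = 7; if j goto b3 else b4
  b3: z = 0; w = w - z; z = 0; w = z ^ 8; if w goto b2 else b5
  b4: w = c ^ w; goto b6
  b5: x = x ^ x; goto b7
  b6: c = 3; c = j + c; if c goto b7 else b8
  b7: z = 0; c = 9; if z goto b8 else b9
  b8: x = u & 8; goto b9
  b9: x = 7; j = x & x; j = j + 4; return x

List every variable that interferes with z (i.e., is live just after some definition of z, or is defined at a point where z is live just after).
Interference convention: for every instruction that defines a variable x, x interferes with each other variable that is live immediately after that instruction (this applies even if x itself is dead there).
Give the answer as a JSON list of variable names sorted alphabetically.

Block summaries:
  b0: {u,x} / ∅
  b1: {c,x} / {x}
  b2: {c,j,w} / ∅
  b3: {w,z} / {w}
  b4: {w} / {c,w}
  b5: {x} / {x}
  b6: {c} / {j}
  b7: {c,z} / ∅
  b8: {x} / {u}
  b9: {j,x} / ∅

Live sets:
  b0: in=∅ out={u,x}
  b1: in={u,x} out={u,x}
  b2: in={u,x} out={c,j,u,w,x}
  b3: in={u,w,x} out={u,x}
  b4: in={c,j,u,w} out={j,u}
  b5: in={u,x} out={u}
  b6: in={j,u} out={u}
  b7: in={u} out={u}
  b8: in={u} out=∅
  b9: in=∅ out=∅

Conflict graph:
  c: {j,u,w,x,z}
  j: {c,u,w,x}
  u: {c,j,w,x,z}
  w: {c,j,u,x,z}
  x: {c,j,u,w,z}
  z: {c,u,w,x}

N(z) = ["c", "u", "w", "x"]

Answer: ["c", "u", "w", "x"]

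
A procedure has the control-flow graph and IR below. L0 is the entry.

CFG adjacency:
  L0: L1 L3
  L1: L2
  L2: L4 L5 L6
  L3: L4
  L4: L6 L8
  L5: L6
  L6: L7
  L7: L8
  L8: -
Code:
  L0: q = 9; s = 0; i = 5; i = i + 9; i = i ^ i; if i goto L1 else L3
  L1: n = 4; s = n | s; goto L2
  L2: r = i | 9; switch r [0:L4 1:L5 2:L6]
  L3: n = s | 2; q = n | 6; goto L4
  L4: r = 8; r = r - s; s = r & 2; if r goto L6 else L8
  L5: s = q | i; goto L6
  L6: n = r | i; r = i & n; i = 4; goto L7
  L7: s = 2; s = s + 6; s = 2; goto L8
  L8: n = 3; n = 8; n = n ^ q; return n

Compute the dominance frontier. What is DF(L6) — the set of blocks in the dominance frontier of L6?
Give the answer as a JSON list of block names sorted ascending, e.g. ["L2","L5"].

Answer: ["L8"]

Working:
idom tree: L1←L0 L2←L1 L3←L0 L4←L0 L5←L2 L6←L0 L7←L6 L8←L0
Dom∩ at merges:
  L4: preds {L2,L3}: {L0,L1,L2} ∩ {L0,L3} = {L0}; idom=L0
  L6: preds {L2,L4,L5}: {L0,L1,L2} ∩ {L0,L4} ∩ {L0,L1,L2,L5} = {L0}; idom=L0
  L8: preds {L4,L7}: {L0,L4} ∩ {L0,L6,L7} = {L0}; idom=L0

Frontier:
  L4←L2: walk L2→L1 to L0
  L4←L3: walk L3 to L0
  L6←L2: walk L2→L1 to L0
  L6←L4: walk L4 to L0
  L6←L5: walk L5→L2→L1 to L0
  L8←L4: walk L4 to L0
  L8←L7: walk L7→L6 to L0
  L0 → ∅
  L1 → {L4,L6}
  L2 → {L4,L6}
  L3 → {L4}
  L4 → {L6,L8}
  L5 → {L6}
  L6 → {L8}
  L7 → {L8}
  L8 → ∅

DF(L6) = ["L8"]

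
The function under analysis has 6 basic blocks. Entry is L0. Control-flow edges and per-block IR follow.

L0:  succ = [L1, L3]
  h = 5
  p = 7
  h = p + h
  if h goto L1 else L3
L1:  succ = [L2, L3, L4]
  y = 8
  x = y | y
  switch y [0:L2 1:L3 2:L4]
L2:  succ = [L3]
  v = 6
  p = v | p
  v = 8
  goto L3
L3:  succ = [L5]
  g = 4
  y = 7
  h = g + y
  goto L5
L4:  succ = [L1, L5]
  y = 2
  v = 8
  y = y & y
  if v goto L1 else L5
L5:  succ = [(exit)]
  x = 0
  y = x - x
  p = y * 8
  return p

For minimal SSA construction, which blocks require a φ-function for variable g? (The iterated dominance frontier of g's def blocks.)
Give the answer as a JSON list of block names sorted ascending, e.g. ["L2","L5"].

Answer: ["L5"]

Analysis:
idom tree: L1←L0 L2←L1 L3←L0 L4←L1 L5←L0
Dom at joins:
  L1: preds {L0,L4}: {L0} ∩ {L0,L1,L4} = {L0}; idom=L0
  L3: preds {L0,L1,L2}: {L0} ∩ {L0,L1} ∩ {L0,L1,L2} = {L0}; idom=L0
  L5: preds {L3,L4}: {L0,L3} ∩ {L0,L1,L4} = {L0}; idom=L0

Frontier:
  join L1 pred L0: · stop@L0
  join L1 pred L4: L4→L1 stop@L0
  join L3 pred L0: · stop@L0
  join L3 pred L1: L1 stop@L0
  join L3 pred L2: L2→L1 stop@L0
  join L5 pred L3: L3 stop@L0
  join L5 pred L4: L4→L1 stop@L0
  L0: DF=∅
  L1: DF={L1,L3,L5}
  L2: DF={L3}
  L3: DF={L5}
  L4: DF={L1,L5}
  L5: DF=∅

φ for g: defs {L3}
  DF⁺ = {L5}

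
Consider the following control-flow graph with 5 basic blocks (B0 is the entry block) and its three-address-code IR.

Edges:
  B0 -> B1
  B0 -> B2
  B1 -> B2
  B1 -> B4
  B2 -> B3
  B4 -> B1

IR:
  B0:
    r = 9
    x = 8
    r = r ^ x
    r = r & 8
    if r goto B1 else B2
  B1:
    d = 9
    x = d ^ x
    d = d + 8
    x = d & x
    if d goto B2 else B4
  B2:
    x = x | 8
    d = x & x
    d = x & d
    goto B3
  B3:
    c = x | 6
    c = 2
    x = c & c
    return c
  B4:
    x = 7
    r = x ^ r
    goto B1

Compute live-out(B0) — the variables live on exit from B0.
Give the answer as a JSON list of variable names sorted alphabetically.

Per-block:
  B0: def={r,x} ue=∅
  B1: def={d,x} ue={x}
  B2: def={d,x} ue={x}
  B3: def={c,x} ue={x}
  B4: def={r,x} ue={r}

Live sets:
  live B0: ∅→{r,x}
  live B1: {r,x}→{r,x}
  live B2: {x}→{x}
  live B3: {x}→∅
  live B4: {r}→{r,x}

live-out(B0) = ["r", "x"]

Answer: ["r", "x"]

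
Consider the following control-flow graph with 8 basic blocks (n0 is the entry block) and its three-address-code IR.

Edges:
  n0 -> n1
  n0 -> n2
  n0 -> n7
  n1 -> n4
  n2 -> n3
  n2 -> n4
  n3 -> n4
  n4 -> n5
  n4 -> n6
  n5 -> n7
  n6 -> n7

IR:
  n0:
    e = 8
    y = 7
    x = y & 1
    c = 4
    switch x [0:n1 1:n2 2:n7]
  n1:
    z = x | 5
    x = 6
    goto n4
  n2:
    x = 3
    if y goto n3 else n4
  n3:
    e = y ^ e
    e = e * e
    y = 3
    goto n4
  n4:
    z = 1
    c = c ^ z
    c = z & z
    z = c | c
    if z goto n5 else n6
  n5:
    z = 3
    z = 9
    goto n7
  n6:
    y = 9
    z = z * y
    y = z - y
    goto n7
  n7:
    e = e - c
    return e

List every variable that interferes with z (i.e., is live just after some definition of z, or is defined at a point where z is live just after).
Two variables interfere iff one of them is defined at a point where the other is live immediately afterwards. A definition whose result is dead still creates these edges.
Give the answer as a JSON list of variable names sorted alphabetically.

Per-block:
  n0: {c,e,x,y} / ∅
  n1: {x,z} / {x}
  n2: {x} / {y}
  n3: {e,y} / {e,y}
  n4: {c,z} / {c}
  n5: {z} / ∅
  n6: {y,z} / {z}
  n7: {e} / {c,e}

Liveness:
  live n0: ∅→{c,e,x,y}
  live n1: {c,e,x}→{c,e}
  live n2: {c,e,y}→{c,e,y}
  live n3: {c,e,y}→{c,e}
  live n4: {c,e}→{c,e,z}
  live n5: {c,e}→{c,e}
  live n6: {c,e,z}→{c,e}
  live n7: {c,e}→∅

Interfere edges:
  c — {e,x,y,z}
  e — {c,x,y,z}
  x — {c,e,y}
  y — {c,e,x,z}
  z — {c,e,y}

N(z) = ["c", "e", "y"]

Answer: ["c", "e", "y"]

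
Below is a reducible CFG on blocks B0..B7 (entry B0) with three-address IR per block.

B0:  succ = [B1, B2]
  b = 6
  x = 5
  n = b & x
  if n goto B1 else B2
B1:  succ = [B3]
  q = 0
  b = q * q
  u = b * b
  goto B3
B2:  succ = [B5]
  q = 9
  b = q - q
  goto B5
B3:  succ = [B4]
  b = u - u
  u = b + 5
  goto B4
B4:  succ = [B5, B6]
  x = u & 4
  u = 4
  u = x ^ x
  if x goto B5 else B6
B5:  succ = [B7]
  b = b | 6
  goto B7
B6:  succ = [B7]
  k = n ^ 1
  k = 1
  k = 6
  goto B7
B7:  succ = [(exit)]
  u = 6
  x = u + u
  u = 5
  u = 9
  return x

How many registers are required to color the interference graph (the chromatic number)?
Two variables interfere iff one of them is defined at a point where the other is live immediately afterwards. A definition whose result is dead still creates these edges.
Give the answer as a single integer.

Answer: 4

Working:
Block summaries:
  B0 def {b,n,x} use ∅
  B1 def {b,q,u} use ∅
  B2 def {b,q} use ∅
  B3 def {b,u} use {u}
  B4 def {u,x} use {u}
  B5 def {b} use {b}
  B6 def {k} use {n}
  B7 def {u,x} use ∅

Backward fixpoint:
  B0: in=∅ out={n}
  B1: in={n} out={n,u}
  B2: in=∅ out={b}
  B3: in={n,u} out={b,n,u}
  B4: in={b,n,u} out={b,n}
  B5: in={b} out=∅
  B6: in={n} out=∅
  B7: in=∅ out=∅

Interfere edges:
  b: {n,u,x}
  k: ∅
  n: {b,q,u,x}
  q: {n}
  u: {b,n,x}
  x: {b,n,u}

Chromatic number:
  lower bound: {b,n,u,x} mutually conflict ⇒ χ ≥ 4
  assign b→R1 k→R0 n→R0 q→R1 u→R2 x→R3 — no edge inside a register ⇒ χ ≤ 4
  χ = 4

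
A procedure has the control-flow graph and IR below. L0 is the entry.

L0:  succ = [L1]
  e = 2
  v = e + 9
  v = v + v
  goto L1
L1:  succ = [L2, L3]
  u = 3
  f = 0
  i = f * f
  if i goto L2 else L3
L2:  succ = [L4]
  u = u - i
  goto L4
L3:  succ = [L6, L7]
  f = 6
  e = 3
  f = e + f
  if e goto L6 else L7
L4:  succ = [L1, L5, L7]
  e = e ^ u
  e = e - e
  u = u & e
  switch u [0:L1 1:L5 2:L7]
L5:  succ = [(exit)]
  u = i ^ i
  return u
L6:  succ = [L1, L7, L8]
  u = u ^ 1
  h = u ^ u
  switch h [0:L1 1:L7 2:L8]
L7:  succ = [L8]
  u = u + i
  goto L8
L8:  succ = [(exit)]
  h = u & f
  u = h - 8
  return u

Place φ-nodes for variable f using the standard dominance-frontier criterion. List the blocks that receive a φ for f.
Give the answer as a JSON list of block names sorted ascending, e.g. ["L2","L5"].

idom tree: L1←L0 L2←L1 L3←L1 L4←L2 L5←L4 L6←L3 L7←L1 L8←L1
Join-block Dom:
  L1: preds {L0,L4,L6}: {L0} ∩ {L0,L1,L2,L4} ∩ {L0,L1,L3,L6} = {L0}; idom=L0
  L7: preds {L3,L4,L6}: {L0,L1,L3} ∩ {L0,L1,L2,L4} ∩ {L0,L1,L3,L6} = {L0,L1}; idom=L1
  L8: preds {L6,L7}: {L0,L1,L3,L6} ∩ {L0,L1,L7} = {L0,L1}; idom=L1

DF walk-up:
  L1←L0: walk · to L0
  L1←L4: walk L4→L2→L1 to L0
  L1←L6: walk L6→L3→L1 to L0
  L7←L3: walk L3 to L1
  L7←L4: walk L4→L2 to L1
  L7←L6: walk L6→L3 to L1
  L8←L6: walk L6→L3 to L1
  L8←L7: walk L7 to L1
  DF(L0)=∅
  DF(L1)={L1}
  DF(L2)={L1,L7}
  DF(L3)={L1,L7,L8}
  DF(L4)={L1,L7}
  DF(L5)=∅
  DF(L6)={L1,L7,L8}
  DF(L7)={L8}
  DF(L8)=∅

φ for f: defs {L1,L3}
  DF⁺ = {L1,L7,L8}

Answer: ["L1", "L7", "L8"]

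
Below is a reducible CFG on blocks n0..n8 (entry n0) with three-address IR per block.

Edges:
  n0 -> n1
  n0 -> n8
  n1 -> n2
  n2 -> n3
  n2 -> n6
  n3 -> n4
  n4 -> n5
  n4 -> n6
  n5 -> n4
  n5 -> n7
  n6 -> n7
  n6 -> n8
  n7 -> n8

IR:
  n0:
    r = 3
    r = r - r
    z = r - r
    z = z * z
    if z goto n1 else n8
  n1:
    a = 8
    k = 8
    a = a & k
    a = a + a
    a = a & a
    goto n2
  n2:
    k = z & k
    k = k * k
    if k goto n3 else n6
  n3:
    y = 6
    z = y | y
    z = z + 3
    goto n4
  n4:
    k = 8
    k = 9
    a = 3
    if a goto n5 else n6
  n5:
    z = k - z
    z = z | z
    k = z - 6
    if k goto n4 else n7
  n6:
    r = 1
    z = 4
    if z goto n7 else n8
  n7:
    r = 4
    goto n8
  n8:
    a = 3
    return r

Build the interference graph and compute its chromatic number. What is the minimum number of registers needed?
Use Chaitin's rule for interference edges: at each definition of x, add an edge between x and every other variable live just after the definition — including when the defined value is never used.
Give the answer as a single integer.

Answer: 3

Analysis:
def/use:
  n0 def {r,z} use ∅
  n1 def {a,k} use ∅
  n2 def {k} use {k,z}
  n3 def {y,z} use ∅
  n4 def {a,k} use ∅
  n5 def {k,z} use {k,z}
  n6 def {r,z} use ∅
  n7 def {r} use ∅
  n8 def {a} use {r}

Live sets:
  live n0: ∅→{r,z}
  live n1: {z}→{k,z}
  live n2: {k,z}→∅
  live n3: ∅→{z}
  live n4: {z}→{k,z}
  live n5: {k,z}→{z}
  live n6: ∅→{r}
  live n7: ∅→{r}
  live n8: {r}→∅

Interference:
  a — {k,r,z}
  k — {a,z}
  r — {a,z}
  y — ∅
  z — {a,k,r}

Chromatic number:
  {a,k,z} pairwise interfere (3-clique) ⇒ χ ≥ 3
  3-colouring: r0={a,y}  r1={z}  r2={k,r}
  χ = 3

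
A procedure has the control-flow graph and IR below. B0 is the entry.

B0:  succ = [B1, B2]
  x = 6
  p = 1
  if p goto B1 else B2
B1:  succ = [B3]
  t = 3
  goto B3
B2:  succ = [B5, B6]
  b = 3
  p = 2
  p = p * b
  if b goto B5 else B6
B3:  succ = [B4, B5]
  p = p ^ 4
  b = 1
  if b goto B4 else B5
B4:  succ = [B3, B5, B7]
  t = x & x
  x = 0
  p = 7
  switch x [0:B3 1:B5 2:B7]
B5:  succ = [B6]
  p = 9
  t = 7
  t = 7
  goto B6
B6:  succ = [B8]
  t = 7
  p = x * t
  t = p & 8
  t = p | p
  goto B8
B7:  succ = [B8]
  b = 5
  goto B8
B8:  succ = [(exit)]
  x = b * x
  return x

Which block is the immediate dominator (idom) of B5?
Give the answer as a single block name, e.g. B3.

idom tree: B1←B0 B2←B0 B3←B1 B4←B3 B5←B0 B6←B0 B7←B4 B8←B0
Dom at joins:
  B3: preds {B1,B4}: {B0,B1} ∩ {B0,B1,B3,B4} = {B0,B1}; idom=B1
  B5: preds {B2,B3,B4}: {B0,B2} ∩ {B0,B1,B3} ∩ {B0,B1,B3,B4} = {B0}; idom=B0
  B6: preds {B2,B5}: {B0,B2} ∩ {B0,B5} = {B0}; idom=B0
  B8: preds {B6,B7}: {B0,B6} ∩ {B0,B1,B3,B4,B7} = {B0}; idom=B0

idom(B5) = B0

Answer: B0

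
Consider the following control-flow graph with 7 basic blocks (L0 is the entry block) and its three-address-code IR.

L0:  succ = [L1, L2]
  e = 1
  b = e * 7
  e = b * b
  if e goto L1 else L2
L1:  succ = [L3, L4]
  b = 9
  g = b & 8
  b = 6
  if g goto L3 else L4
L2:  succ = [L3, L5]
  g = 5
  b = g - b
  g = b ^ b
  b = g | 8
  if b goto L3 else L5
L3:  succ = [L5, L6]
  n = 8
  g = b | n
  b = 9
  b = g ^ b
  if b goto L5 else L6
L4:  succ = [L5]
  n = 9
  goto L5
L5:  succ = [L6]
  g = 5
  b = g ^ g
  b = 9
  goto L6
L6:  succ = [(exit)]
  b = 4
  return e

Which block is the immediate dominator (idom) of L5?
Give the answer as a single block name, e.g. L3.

idom tree: L1←L0 L2←L0 L3←L0 L4←L1 L5←L0 L6←L0
Dom at joins:
  L3: preds {L1,L2}: {L0,L1} ∩ {L0,L2} = {L0}; idom=L0
  L5: preds {L2,L3,L4}: {L0,L2} ∩ {L0,L3} ∩ {L0,L1,L4} = {L0}; idom=L0
  L6: preds {L3,L5}: {L0,L3} ∩ {L0,L5} = {L0}; idom=L0

idom(L5) = L0

Answer: L0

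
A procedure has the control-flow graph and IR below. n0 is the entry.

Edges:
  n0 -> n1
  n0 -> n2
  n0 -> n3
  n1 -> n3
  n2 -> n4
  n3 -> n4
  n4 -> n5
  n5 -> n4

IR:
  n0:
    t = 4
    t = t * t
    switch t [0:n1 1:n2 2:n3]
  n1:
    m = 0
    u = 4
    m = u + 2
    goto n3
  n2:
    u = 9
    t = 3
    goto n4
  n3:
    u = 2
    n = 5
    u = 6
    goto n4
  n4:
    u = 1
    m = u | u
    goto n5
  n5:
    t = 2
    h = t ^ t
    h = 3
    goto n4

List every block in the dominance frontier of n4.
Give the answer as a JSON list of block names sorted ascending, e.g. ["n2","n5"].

Answer: ["n4"]

Analysis:
idom tree: n1←n0 n2←n0 n3←n0 n4←n0 n5←n4
Dom∩ at merges:
  n3: preds {n0,n1}: {n0} ∩ {n0,n1} = {n0}; idom=n0
  n4: preds {n2,n3,n5}: {n0,n2} ∩ {n0,n3} ∩ {n0,n4,n5} = {n0}; idom=n0

DF walk-up:
  n3←n0: walk · to n0
  n3←n1: walk n1 to n0
  n4←n2: walk n2 to n0
  n4←n3: walk n3 to n0
  n4←n5: walk n5→n4 to n0
  DF(n0)=∅
  DF(n1)={n3}
  DF(n2)={n4}
  DF(n3)={n4}
  DF(n4)={n4}
  DF(n5)={n4}

DF(n4) = ["n4"]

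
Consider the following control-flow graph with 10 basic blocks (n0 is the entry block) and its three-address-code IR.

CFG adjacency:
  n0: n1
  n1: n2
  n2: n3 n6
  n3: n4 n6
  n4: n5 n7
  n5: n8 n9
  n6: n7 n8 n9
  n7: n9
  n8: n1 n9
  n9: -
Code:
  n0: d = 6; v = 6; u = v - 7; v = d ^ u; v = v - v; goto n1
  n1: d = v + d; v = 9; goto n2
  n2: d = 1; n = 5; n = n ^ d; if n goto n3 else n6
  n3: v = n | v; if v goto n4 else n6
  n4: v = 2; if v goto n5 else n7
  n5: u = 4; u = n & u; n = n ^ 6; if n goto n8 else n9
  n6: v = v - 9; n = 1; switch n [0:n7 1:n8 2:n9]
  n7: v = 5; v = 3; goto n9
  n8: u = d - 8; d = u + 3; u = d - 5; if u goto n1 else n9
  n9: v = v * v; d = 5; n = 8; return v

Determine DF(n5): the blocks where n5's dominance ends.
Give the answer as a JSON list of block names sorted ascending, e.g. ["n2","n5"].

Answer: ["n8", "n9"]

Analysis:
idom tree: n1←n0 n2←n1 n3←n2 n4←n3 n5←n4 n6←n2 n7←n2 n8←n2 n9←n2
Dom∩ at merges:
  n1: preds {n0,n8}: {n0} ∩ {n0,n1,n2,n8} = {n0}; idom=n0
  n6: preds {n2,n3}: {n0,n1,n2} ∩ {n0,n1,n2,n3} = {n0,n1,n2}; idom=n2
  n7: preds {n4,n6}: {n0,n1,n2,n3,n4} ∩ {n0,n1,n2,n6} = {n0,n1,n2}; idom=n2
  n8: preds {n5,n6}: {n0,n1,n2,n3,n4,n5} ∩ {n0,n1,n2,n6} = {n0,n1,n2}; idom=n2
  n9: preds {n5,n6,n7,n8}: {n0,n1,n2,n3,n4,n5} ∩ {n0,n1,n2,n6} ∩ {n0,n1,n2,n7} ∩ {n0,n1,n2,n8} = {n0,n1,n2}; idom=n2

DF walk-up:
  n1←n0: walk · to n0
  n1←n8: walk n8→n2→n1 to n0
  n6←n2: walk · to n2
  n6←n3: walk n3 to n2
  n7←n4: walk n4→n3 to n2
  n7←n6: walk n6 to n2
  n8←n5: walk n5→n4→n3 to n2
  n8←n6: walk n6 to n2
  n9←n5: walk n5→n4→n3 to n2
  n9←n6: walk n6 to n2
  n9←n7: walk n7 to n2
  n9←n8: walk n8 to n2
  DF(n0)=∅
  DF(n1)={n1}
  DF(n2)={n1}
  DF(n3)={n6,n7,n8,n9}
  DF(n4)={n7,n8,n9}
  DF(n5)={n8,n9}
  DF(n6)={n7,n8,n9}
  DF(n7)={n9}
  DF(n8)={n1,n9}
  DF(n9)=∅

DF(n5) = ["n8", "n9"]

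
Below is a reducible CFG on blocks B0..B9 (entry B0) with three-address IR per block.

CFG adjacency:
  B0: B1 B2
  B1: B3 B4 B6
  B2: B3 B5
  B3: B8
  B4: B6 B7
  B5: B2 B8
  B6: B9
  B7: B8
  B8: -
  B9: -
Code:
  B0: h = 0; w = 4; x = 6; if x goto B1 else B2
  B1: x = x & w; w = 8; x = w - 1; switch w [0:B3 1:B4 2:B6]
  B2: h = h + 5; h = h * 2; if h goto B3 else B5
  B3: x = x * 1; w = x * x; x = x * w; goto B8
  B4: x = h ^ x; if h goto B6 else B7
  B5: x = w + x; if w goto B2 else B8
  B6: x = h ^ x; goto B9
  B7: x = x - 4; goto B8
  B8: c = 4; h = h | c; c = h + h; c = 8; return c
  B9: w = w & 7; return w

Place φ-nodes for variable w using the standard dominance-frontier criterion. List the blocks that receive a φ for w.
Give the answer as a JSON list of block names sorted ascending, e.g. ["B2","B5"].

idom tree: B1←B0 B2←B0 B3←B0 B4←B1 B5←B2 B6←B1 B7←B4 B8←B0 B9←B6
Dom at joins:
  B2: preds {B0,B5}: {B0} ∩ {B0,B2,B5} = {B0}; idom=B0
  B3: preds {B1,B2}: {B0,B1} ∩ {B0,B2} = {B0}; idom=B0
  B6: preds {B1,B4}: {B0,B1} ∩ {B0,B1,B4} = {B0,B1}; idom=B1
  B8: preds {B3,B5,B7}: {B0,B3} ∩ {B0,B2,B5} ∩ {B0,B1,B4,B7} = {B0}; idom=B0

Frontier:
  B2←B0: walk · to B0
  B2←B5: walk B5→B2 to B0
  B3←B1: walk B1 to B0
  B3←B2: walk B2 to B0
  B6←B1: walk · to B1
  B6←B4: walk B4 to B1
  B8←B3: walk B3 to B0
  B8←B5: walk B5→B2 to B0
  B8←B7: walk B7→B4→B1 to B0
  DF(B0)=∅
  DF(B1)={B3,B8}
  DF(B2)={B2,B3,B8}
  DF(B3)={B8}
  DF(B4)={B6,B8}
  DF(B5)={B2,B8}
  DF(B6)=∅
  DF(B7)={B8}
  DF(B8)=∅
  DF(B9)=∅

φ for w: defs {B0,B1,B3,B9}
  DF⁺ = {B3,B8}

Answer: ["B3", "B8"]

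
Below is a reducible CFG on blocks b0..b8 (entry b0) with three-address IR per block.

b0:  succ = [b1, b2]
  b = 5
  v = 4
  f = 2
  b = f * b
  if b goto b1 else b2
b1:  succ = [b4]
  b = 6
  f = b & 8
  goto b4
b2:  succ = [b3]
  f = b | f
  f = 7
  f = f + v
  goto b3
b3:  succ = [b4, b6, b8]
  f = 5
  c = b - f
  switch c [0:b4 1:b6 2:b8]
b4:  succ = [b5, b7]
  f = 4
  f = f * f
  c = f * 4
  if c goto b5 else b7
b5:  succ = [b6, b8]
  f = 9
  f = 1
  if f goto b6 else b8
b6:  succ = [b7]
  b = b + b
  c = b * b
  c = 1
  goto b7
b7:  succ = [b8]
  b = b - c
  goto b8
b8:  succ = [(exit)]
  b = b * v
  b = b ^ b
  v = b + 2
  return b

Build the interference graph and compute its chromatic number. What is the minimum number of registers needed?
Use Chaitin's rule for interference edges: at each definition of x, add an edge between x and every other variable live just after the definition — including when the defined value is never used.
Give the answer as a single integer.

Answer: 3

Analysis:
Per-block:
  b0 def {b,f,v} use ∅
  b1 def {b,f} use ∅
  b2 def {f} use {b,f,v}
  b3 def {c,f} use {b}
  b4 def {c,f} use ∅
  b5 def {f} use ∅
  b6 def {b,c} use {b}
  b7 def {b} use {b,c}
  b8 def {b,v} use {b,v}

Backward fixpoint:
  b0: in=∅ out={b,f,v}
  b1: in={v} out={b,v}
  b2: in={b,f,v} out={b,v}
  b3: in={b,v} out={b,v}
  b4: in={b,v} out={b,c,v}
  b5: in={b,v} out={b,v}
  b6: in={b,v} out={b,c,v}
  b7: in={b,c,v} out={b,v}
  b8: in={b,v} out=∅

Conflict graph:
  b↔{c,f,v}
  c↔{b,v}
  f↔{b,v}
  v↔{b,c,f}

Chromatic number:
  lower bound: {b,c,v} mutually conflict ⇒ χ ≥ 3
  assign b→c0 c→c2 f→c2 v→c1 — no edge inside a register ⇒ χ ≤ 3
  χ = 3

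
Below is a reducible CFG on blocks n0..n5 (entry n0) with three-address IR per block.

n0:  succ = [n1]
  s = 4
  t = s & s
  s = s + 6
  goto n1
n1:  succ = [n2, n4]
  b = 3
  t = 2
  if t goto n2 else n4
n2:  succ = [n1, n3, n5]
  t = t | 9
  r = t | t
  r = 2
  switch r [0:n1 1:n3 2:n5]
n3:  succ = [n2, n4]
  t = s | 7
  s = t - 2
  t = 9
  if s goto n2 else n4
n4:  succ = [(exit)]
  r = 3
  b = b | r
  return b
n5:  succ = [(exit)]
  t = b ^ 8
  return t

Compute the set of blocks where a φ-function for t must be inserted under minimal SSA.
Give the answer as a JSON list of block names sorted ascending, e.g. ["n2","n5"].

idom tree: n1←n0 n2←n1 n3←n2 n4←n1 n5←n2
Dom at joins:
  n1: preds {n0,n2}: {n0} ∩ {n0,n1,n2} = {n0}; idom=n0
  n2: preds {n1,n3}: {n0,n1} ∩ {n0,n1,n2,n3} = {n0,n1}; idom=n1
  n4: preds {n1,n3}: {n0,n1} ∩ {n0,n1,n2,n3} = {n0,n1}; idom=n1

Frontier:
  join n1 pred n0: · stop@n0
  join n1 pred n2: n2→n1 stop@n0
  join n2 pred n1: · stop@n1
  join n2 pred n3: n3→n2 stop@n1
  join n4 pred n1: · stop@n1
  join n4 pred n3: n3→n2 stop@n1
  n0: DF=∅
  n1: DF={n1}
  n2: DF={n1,n2,n4}
  n3: DF={n2,n4}
  n4: DF=∅
  n5: DF=∅

φ for t: defs {n0,n1,n2,n3,n5}
  DF⁺ = {n1,n2,n4}

Answer: ["n1", "n2", "n4"]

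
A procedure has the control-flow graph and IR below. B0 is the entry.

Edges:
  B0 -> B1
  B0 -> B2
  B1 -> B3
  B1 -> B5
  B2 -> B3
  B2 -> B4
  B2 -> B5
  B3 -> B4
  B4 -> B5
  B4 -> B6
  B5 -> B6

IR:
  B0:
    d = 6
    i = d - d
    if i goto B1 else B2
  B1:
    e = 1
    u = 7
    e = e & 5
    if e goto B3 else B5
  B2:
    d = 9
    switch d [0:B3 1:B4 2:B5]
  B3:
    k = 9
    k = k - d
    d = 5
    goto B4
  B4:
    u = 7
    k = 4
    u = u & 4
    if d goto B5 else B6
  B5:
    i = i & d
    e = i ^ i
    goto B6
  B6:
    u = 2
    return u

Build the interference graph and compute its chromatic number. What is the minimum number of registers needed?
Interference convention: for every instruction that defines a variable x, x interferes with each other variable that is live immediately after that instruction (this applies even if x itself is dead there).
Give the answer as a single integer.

Per-block:
  B0 def {d,i} use ∅
  B1 def {e,u} use ∅
  B2 def {d} use ∅
  B3 def {d,k} use {d}
  B4 def {k,u} use {d}
  B5 def {e,i} use {d,i}
  B6 def {u} use ∅

Liveness:
  B0: in=∅ out={d,i}
  B1: in={d,i} out={d,i}
  B2: in={i} out={d,i}
  B3: in={d,i} out={d,i}
  B4: in={d,i} out={d,i}
  B5: in={d,i} out=∅
  B6: in=∅ out=∅

Interfere edges:
  d: {e,i,k,u}
  e: {d,i,u}
  i: {d,e,k,u}
  k: {d,i,u}
  u: {d,e,i,k}

Chromatic number:
  {d,e,i,u} pairwise interfere (4-clique) ⇒ χ ≥ 4
  assign d→R0 e→R3 i→R1 k→R3 u→R2 — no edge inside a register ⇒ χ ≤ 4
  χ = 4

Answer: 4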